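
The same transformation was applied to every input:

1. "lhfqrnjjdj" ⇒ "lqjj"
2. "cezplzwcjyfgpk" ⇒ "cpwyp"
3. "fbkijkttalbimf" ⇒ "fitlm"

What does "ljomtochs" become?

The rule is to keep one character in every 3, starting at position 1 (positions 1st, 4th, 7th, ...).
Applying that to "ljomtochs" gives "lmc".

lmc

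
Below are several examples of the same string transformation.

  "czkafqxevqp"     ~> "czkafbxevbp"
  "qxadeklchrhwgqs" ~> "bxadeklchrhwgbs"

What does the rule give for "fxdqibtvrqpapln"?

Looking at the pairs, the operation is to replace every "q" with "b".
"fxdqibtvrqpapln" → "fxdbibtvrbpapln".

fxdbibtvrbpapln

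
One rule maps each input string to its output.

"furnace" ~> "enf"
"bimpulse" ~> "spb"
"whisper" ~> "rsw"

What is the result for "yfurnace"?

cry

What's happening: keep one character in every 3, starting at position 1 (positions 1st, 4th, 7th, ...), then reverse the string.
For "yfurnace", step one produces "yrc"; step two turns that into "cry".
(Check on "furnace": → "fne" → "enf" ✓)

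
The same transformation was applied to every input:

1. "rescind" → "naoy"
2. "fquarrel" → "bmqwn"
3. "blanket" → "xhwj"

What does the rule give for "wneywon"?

sjau

Looking at the pairs, the operation is to shift every letter 4 places backward in the alphabet (wrapping around), then delete the last 3 characters.
For "wneywon" the result is "sjau".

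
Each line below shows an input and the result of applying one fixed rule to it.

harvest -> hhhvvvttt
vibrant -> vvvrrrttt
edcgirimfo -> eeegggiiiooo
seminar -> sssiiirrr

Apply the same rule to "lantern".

Each output is the input with this applied: keep one character in every 3, starting at position 1 (positions 1st, 4th, 7th, ...), then repeat every character 3 times.
Starting from "lantern": after the first operation, "ltn"; after the second, "llltttnnn".
(Check on "edcgirimfo": → "egio" → "eeegggiiiooo" ✓)

llltttnnn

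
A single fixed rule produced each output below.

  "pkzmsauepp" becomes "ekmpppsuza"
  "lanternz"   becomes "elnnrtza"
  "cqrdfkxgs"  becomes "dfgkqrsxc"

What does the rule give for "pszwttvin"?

npsttvwzi

Each output is the input with this applied: sort the characters into alphabetical order, then move the first character to the end.
Starting from "pszwttvin": after the first operation, "inpsttvwz"; after the second, "npsttvwzi".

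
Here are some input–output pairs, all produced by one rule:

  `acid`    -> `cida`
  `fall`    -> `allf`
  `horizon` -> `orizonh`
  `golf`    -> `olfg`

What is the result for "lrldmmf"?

Looking at the pairs, the operation is to move the first character to the end.
For "lrldmmf" the result is "rldmmfl".

rldmmfl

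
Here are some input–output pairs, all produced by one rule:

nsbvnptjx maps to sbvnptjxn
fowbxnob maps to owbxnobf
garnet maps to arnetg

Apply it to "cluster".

lusterc

The rule is to move the first character to the end.
On "cluster" that produces "lusterc".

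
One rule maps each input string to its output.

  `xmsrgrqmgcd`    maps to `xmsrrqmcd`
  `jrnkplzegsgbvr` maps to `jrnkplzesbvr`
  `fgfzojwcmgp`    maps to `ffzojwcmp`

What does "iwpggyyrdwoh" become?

iwpyyrdwoh

The pattern: remove every "g".
For "iwpggyyrdwoh" the result is "iwpyyrdwoh".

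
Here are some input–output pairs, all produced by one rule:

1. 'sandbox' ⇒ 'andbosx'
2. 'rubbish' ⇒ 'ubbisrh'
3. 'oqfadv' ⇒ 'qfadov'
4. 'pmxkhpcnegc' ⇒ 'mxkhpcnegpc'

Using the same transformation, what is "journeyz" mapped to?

ourneyjz

Each output is the input with this applied: swap the first and last characters, then move the first character to the end.
On "journeyz": the first step gives "zourneyj", and the second then gives "ourneyjz".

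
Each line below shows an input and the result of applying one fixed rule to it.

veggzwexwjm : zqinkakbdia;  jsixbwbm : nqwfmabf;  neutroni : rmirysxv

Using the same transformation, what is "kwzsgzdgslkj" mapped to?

The pattern: take characters alternately from the front and the back (1st, last, 2nd, 2nd-last, ...), then shift every letter 4 places forward in the alphabet (wrapping around).
Working it through for "kwzsgzdgslkj": intermediate "kjwkzlssggzd", final "onaodpwwkkdh".
(Check on "neutroni": → "nienuotr" → "rmirysxv" ✓)

onaodpwwkkdh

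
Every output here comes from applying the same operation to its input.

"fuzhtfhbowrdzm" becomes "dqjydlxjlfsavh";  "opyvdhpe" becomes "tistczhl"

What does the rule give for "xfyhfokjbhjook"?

sobjcljsonflns

Each output is the input with this applied: move the last 2 characters to the front (rotate right by 2), then shift every letter 4 places forward in the alphabet (wrapping around).
"xfyhfokjbhjook" → "okxfyhfokjbhjo" → "sobjcljsonflns".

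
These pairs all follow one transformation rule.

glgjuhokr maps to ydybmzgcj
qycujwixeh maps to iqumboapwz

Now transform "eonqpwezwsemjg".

wgfihowrokweby

Looking at the pairs, the operation is to shift every letter 8 places backward in the alphabet (wrapping around).
Doing the same to "eonqpwezwsemjg": "wgfihowrokweby".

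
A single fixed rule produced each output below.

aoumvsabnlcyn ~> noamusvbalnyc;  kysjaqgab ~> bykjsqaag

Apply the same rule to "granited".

Rule — swap each adjacent pair of characters (1↔2, 3↔4, ...), then move the last character to the front.
On "granited": the first step gives "rgnatide", and the second then gives "ergnatid".

ergnatid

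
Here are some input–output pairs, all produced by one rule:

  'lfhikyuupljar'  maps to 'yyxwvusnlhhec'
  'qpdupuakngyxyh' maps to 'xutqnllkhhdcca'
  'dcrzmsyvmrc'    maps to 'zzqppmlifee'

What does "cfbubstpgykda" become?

xtsqpoonlhgfc

Each output is the input with this applied: shift every letter 13 places forward in the alphabet (wrapping around) — i.e. ROT13, then sort the characters into reverse alphabetical order.
Applying both steps to "cfbubstpgykda": "psohofgctlxqn", then "xtsqpoonlhgfc".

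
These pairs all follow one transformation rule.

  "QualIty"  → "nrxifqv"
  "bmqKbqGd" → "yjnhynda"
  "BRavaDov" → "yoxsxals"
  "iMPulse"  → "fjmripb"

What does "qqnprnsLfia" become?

nnkmokpicfx

Each output is the input with this applied: shift every letter 3 places backward in the alphabet (wrapping around), then convert every letter to lowercase.
On "qqnprnsLfia": the first step gives "nnkmokpIcfx", and the second then gives "nnkmokpicfx".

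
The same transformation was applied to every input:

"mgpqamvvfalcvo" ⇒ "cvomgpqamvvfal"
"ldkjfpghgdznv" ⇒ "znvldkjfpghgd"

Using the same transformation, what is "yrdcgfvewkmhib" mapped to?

hibyrdcgfvewkm

Each output is the input with this applied: move the last 3 characters to the front (rotate right by 3).
For "yrdcgfvewkmhib" the result is "hibyrdcgfvewkm".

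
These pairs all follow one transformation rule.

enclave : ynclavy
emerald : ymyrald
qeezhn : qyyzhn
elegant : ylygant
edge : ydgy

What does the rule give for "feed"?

The transformation: replace every "e" with "y".
So "feed" becomes "fyyd".

fyyd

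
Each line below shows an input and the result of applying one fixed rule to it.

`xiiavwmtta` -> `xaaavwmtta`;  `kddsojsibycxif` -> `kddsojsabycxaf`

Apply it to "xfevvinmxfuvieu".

xfevvanmxfuvaeu

In each case the input is transformed by: replace every "i" with "a".
On "xfevvinmxfuvieu" that produces "xfevvanmxfuvaeu".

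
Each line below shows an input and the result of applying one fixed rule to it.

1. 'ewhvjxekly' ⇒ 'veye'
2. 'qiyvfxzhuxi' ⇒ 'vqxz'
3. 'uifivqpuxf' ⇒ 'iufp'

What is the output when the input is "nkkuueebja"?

What's happening: keep one character in every 3, starting at position 1 (positions 1st, 4th, 7th, ...), then swap each adjacent pair of characters (1↔2, 3↔4, ...).
Working it through for "nkkuueebja": intermediate "nuea", final "unae".

unae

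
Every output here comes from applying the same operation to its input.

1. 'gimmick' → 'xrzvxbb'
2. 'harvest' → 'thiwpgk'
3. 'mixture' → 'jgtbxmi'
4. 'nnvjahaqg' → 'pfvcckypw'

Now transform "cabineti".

tixrpqxc

Each output is the input with this applied: move the last 3 characters to the front (rotate right by 3), then shift every letter 11 places backward in the alphabet (wrapping around).
Applying both steps to "cabineti": "eticabin", then "tixrpqxc".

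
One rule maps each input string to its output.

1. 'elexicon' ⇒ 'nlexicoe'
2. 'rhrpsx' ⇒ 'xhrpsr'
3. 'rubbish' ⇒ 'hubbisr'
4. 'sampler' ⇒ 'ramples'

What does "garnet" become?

tarneg

The rule is to swap the first and last characters.
So "garnet" becomes "tarneg".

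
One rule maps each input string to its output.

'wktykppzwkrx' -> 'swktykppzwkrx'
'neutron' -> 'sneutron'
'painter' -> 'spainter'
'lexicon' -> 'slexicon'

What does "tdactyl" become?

stdactyl

The transformation: prepend "s".
Doing the same to "tdactyl": "stdactyl".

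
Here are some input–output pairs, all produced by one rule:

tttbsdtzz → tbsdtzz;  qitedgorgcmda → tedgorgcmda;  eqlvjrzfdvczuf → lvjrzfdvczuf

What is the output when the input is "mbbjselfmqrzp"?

Rule — delete the first 2 characters.
On "mbbjselfmqrzp" that produces "bjselfmqrzp".

bjselfmqrzp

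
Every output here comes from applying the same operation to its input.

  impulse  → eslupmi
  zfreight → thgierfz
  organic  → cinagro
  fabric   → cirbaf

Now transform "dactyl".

The rule is to reverse the string.
"dactyl" → "lytcad".

lytcad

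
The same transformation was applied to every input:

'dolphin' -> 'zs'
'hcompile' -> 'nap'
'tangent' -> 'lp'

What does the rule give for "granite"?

The transformation: shift every letter 11 places forward in the alphabet (wrapping around), then keep one character in every 3, starting at position 2 (positions 2nd, 5th, 8th, ...).
Applying both steps to "granite": "rclytep", then "ct".

ct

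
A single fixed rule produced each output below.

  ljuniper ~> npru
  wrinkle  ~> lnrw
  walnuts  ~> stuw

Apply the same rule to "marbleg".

glmr

The rule is to sort the characters into alphabetical order, then keep only the last 4 characters.
On "marbleg": the first step gives "abeglmr", and the second then gives "glmr".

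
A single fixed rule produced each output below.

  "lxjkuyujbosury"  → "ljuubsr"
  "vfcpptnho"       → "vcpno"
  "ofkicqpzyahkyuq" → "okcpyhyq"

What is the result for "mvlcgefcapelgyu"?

Each output is the input with this applied: keep every other character starting from the first (positions 1st, 3rd, 5th, ...).
Applying that to "mvlcgefcapelgyu" gives "mlgfaegu".

mlgfaegu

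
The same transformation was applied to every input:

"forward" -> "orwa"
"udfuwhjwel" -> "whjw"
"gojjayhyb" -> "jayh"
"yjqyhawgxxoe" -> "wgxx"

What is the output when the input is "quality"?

The rule is to move the last 2 characters to the front (rotate right by 2), then keep only the last 4 characters.
Applying both steps to "quality": "tyquali", then "uali".

uali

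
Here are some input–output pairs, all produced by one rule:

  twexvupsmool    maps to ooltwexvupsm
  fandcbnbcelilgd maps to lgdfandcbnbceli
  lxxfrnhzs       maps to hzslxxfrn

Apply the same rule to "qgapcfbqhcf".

What's happening: move the last 3 characters to the front (rotate right by 3).
Doing the same to "qgapcfbqhcf": "hcfqgapcfbq".

hcfqgapcfbq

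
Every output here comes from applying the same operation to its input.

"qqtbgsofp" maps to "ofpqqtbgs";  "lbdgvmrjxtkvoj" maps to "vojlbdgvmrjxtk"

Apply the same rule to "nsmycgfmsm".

Rule — move the last 3 characters to the front (rotate right by 3).
So "nsmycgfmsm" becomes "msmnsmycgf".

msmnsmycgf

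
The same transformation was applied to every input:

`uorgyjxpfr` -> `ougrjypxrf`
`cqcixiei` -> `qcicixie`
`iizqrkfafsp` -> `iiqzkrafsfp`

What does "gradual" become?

The rule is to swap each adjacent pair of characters (1↔2, 3↔4, ...).
"gradual" → "rgdaaul".

rgdaaul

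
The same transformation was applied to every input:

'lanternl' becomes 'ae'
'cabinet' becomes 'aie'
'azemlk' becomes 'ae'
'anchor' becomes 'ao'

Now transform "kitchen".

ie

What's happening: keep only the vowels.
On "kitchen" that produces "ie".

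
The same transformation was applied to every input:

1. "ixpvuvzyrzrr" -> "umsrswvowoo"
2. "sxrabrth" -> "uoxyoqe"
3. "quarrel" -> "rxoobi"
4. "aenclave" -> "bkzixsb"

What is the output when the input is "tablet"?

Looking at the pairs, the operation is to delete the first character, then shift every letter 3 places backward in the alphabet (wrapping around).
Starting from "tablet": after the first operation, "ablet"; after the second, "xyibq".

xyibq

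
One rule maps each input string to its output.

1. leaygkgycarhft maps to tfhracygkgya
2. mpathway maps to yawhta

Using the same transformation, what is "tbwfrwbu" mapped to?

Looking at the pairs, the operation is to reverse the string, then delete the last 2 characters.
Applying both steps to "tbwfrwbu": "ubwrfwbt", then "ubwrfw".
(Check on "mpathway": → "yawhtapm" → "yawhta" ✓)

ubwrfw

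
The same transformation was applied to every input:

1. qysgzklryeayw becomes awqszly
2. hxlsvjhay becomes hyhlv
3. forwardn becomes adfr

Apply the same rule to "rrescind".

The rule is to keep every other character starting from the first (positions 1st, 3rd, 5th, ...), then move the last 2 characters to the front (rotate right by 2).
Applying that to "rrescind" gives "cnre".
(Check on "forwardn": → "frad" → "adfr" ✓)

cnre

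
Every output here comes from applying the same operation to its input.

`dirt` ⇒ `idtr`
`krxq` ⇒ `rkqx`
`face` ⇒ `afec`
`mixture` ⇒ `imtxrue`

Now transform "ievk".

eikv

In each case the input is transformed by: swap each adjacent pair of characters (1↔2, 3↔4, ...).
Applying that to "ievk" gives "eikv".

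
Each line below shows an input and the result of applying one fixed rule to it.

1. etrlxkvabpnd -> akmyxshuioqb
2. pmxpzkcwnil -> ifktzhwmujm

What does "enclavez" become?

In each case the input is transformed by: shift every letter 3 places backward in the alphabet (wrapping around), then reverse the string.
Starting from "enclavez": after the first operation, "bkzixsbw"; after the second, "wbsxizkb".

wbsxizkb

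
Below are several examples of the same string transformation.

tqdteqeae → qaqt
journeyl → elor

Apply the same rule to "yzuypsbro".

Rule — keep every other character starting from the second (positions 2nd, 4th, 6th, ...), then swap the front and back halves of the string.
For "yzuypsbro" the result is "srzy".

srzy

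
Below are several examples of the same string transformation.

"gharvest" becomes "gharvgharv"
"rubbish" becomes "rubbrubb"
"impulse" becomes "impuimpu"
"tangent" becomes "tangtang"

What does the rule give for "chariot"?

The pattern: delete the last 3 characters, then write the whole string twice.
For "chariot" the result is "charchar".

charchar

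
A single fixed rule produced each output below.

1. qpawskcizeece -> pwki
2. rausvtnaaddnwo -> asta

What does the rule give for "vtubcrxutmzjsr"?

tbru

The pattern: keep every other character starting from the second (positions 2nd, 4th, 6th, ...), then keep only the first 4 characters.
Starting from "vtubcrxutmzjsr": after the first operation, "tbrumjr"; after the second, "tbru".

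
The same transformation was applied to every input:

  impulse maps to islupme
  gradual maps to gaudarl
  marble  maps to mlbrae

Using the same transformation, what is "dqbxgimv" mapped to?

The pattern: swap the first and last characters, then reverse the string.
Applying both steps to "dqbxgimv": "vqbxgimd", then "dmigxbqv".

dmigxbqv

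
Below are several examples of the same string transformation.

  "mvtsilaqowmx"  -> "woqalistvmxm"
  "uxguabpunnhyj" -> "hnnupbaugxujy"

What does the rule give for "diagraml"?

argaidlm

The rule is to reverse the string, then move the first 2 characters to the end (rotate left by 2).
Doing the same to "diagraml": "argaidlm".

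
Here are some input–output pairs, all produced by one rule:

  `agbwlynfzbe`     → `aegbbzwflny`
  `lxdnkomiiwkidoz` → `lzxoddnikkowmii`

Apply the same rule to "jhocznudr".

The pattern: take characters alternately from the front and the back (1st, last, 2nd, 2nd-last, ...).
So "jhocznudr" becomes "jrhdoucnz".

jrhdoucnz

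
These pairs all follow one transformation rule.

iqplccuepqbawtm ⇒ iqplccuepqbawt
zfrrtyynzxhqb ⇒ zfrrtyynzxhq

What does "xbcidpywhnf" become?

The pattern: delete the last character.
Applying that to "xbcidpywhnf" gives "xbcidpywhn".

xbcidpywhn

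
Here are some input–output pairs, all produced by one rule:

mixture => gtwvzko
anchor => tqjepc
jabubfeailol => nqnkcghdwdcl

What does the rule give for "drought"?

Looking at the pairs, the operation is to reverse the string, then shift every letter 2 places forward in the alphabet (wrapping around).
On "drought": the first step gives "thguord", and the second then gives "vjiwqtf".

vjiwqtf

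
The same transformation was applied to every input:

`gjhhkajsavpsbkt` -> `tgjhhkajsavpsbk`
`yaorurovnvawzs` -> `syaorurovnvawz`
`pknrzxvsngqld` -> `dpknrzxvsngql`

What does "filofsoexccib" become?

The transformation: move the last character to the front.
Doing the same to "filofsoexccib": "bfilofsoexcci".

bfilofsoexcci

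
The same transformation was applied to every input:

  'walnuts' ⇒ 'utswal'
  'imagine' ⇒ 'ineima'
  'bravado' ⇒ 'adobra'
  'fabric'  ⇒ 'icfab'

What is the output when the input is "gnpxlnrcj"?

lnrcjgnp

What's happening: move the first 3 characters to the end (rotate left by 3), then delete the first character.
On "gnpxlnrcj" that produces "lnrcjgnp".
(Check on "fabric": → "ricfab" → "icfab" ✓)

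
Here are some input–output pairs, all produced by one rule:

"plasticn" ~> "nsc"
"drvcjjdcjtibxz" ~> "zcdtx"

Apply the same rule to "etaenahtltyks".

sehte

Each output is the input with this applied: swap the first and last characters, then keep one character in every 3, starting at position 1 (positions 1st, 4th, 7th, ...).
For "etaenahtltyks", step one produces "staenahtltyke"; step two turns that into "sehte".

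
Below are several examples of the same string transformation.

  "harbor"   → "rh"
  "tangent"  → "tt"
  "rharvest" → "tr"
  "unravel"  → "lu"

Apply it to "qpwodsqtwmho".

oq

In each case the input is transformed by: move the first character to the end, then keep only the last 2 characters.
On "qpwodsqtwmho" that produces "oq".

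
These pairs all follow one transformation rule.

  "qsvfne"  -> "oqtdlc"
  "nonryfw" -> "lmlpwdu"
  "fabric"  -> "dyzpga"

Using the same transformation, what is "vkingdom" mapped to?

The transformation: shift every letter 2 places backward in the alphabet (wrapping around).
"vkingdom" → "tiglebmk".

tiglebmk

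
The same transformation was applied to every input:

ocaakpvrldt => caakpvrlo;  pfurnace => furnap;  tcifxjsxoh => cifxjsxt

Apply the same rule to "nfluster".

In each case the input is transformed by: delete the last 2 characters, then move the first character to the end.
On "nfluster": the first step gives "nflust", and the second then gives "flustn".

flustn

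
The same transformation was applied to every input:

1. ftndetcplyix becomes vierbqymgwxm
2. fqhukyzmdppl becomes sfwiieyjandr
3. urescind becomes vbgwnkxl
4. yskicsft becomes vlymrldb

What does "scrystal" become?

lmtelvkr

The rule is to swap the front and back halves of the string, then shift every letter 7 places backward in the alphabet (wrapping around).
Working it through for "scrystal": intermediate "stalscry", final "lmtelvkr".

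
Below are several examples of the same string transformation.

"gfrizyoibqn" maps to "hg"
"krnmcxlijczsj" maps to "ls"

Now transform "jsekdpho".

In each case the input is transformed by: shift every letter 1 place forward in the alphabet (wrapping around), then keep only the first 2 characters.
For "jsekdpho", step one produces "ktfleqip"; step two turns that into "kt".
(Check on "gfrizyoibqn": → "hgsjazpjcro" → "hg" ✓)

kt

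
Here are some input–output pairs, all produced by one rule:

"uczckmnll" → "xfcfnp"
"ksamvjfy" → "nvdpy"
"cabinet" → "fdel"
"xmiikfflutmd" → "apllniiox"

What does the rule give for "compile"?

frps

The transformation: delete the last 3 characters, then shift every letter 3 places forward in the alphabet (wrapping around).
On "compile" that produces "frps".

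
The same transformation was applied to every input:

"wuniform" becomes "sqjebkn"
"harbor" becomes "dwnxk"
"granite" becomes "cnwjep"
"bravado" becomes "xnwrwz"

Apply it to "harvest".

Each output is the input with this applied: shift every letter 4 places backward in the alphabet (wrapping around), then delete the last character.
So "harvest" becomes "dwnrao".

dwnrao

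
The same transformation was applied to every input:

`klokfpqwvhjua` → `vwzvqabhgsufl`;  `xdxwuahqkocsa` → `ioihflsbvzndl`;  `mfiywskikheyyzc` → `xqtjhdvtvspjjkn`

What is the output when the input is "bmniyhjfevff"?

Each output is the input with this applied: shift every letter 11 places forward in the alphabet (wrapping around).
"bmniyhjfevff" → "mxytjsuqpgqq".

mxytjsuqpgqq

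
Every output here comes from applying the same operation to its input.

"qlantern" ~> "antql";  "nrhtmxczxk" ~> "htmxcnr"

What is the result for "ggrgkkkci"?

Each output is the input with this applied: delete the last 3 characters, then move the first 2 characters to the end (rotate left by 2).
Working it through for "ggrgkkkci": intermediate "ggrgkk", final "rgkkgg".

rgkkgg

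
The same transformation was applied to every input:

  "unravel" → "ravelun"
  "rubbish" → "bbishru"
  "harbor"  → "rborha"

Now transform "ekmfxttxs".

mfxttxsek

In each case the input is transformed by: move the first 2 characters to the end (rotate left by 2).
Doing the same to "ekmfxttxs": "mfxttxsek".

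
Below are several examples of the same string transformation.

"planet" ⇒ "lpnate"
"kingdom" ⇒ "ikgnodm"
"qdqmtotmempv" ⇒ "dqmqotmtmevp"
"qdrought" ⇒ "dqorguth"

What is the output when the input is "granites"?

rgnatise

What's happening: swap each adjacent pair of characters (1↔2, 3↔4, ...).
On "granites" that produces "rgnatise".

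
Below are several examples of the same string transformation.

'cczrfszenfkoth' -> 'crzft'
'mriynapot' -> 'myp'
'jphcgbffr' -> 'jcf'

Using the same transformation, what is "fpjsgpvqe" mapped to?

The rule is to keep one character in every 3, starting at position 1 (positions 1st, 4th, 7th, ...).
Doing the same to "fpjsgpvqe": "fsv".

fsv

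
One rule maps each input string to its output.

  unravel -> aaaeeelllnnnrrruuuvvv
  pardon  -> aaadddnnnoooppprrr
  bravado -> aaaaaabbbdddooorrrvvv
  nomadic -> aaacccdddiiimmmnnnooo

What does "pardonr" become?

aaadddnnnoooppprrrrrr

Looking at the pairs, the operation is to sort the characters into alphabetical order, then repeat every character 3 times.
For "pardonr", step one produces "adnoprr"; step two turns that into "aaadddnnnoooppprrrrrr".
(Check on "pardon": → "adnopr" → "aaadddnnnoooppprrr" ✓)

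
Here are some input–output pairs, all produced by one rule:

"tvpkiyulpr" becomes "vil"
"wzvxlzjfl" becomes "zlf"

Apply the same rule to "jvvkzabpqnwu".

vzpw

Looking at the pairs, the operation is to keep one character in every 3, starting at position 2 (positions 2nd, 5th, 8th, ...).
Applying that to "jvvkzabpqnwu" gives "vzpw".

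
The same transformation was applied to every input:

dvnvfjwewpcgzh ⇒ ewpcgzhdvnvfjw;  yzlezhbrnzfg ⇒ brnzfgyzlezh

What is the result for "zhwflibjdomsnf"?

jdomsnfzhwflib

The transformation: swap the front and back halves of the string.
Applying that to "zhwflibjdomsnf" gives "jdomsnfzhwflib".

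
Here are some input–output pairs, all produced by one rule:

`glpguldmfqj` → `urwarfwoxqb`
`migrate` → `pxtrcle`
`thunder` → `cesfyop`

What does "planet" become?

What's happening: shift every letter 11 places forward in the alphabet (wrapping around), then move the last character to the front.
Applying that to "planet" gives "eawlyp".

eawlyp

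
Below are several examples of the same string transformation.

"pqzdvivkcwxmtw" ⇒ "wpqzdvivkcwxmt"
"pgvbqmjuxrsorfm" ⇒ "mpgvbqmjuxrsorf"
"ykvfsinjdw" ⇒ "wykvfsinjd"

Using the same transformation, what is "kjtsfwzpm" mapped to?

Looking at the pairs, the operation is to move the last character to the front.
On "kjtsfwzpm" that produces "mkjtsfwzp".

mkjtsfwzp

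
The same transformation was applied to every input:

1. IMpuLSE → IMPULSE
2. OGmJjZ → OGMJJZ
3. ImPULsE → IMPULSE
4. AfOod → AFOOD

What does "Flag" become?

Looking at the pairs, the operation is to convert every letter to uppercase.
Applying that to "Flag" gives "FLAG".

FLAG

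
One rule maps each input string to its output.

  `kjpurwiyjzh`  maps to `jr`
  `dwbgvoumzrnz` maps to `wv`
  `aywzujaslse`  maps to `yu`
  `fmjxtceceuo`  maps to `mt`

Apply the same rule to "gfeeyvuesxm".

In each case the input is transformed by: keep one character in every 3, starting at position 2 (positions 2nd, 5th, 8th, ...), then delete the last 2 characters.
Applying both steps to "gfeeyvuesxm": "fyem", then "fy".

fy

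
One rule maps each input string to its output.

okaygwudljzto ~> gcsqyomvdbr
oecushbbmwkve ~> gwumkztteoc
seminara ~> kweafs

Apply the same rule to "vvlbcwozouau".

Rule — delete the last 2 characters, then shift every letter 8 places backward in the alphabet (wrapping around).
On "vvlbcwozouau": the first step gives "vvlbcwozou", and the second then gives "nndtuogrgm".

nndtuogrgm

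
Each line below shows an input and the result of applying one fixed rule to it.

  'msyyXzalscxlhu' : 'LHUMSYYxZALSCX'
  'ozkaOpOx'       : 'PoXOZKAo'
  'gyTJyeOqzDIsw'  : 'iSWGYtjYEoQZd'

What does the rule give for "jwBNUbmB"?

Looking at the pairs, the operation is to move the last 3 characters to the front (rotate right by 3), then flip the case of every letter.
On "jwBNUbmB": the first step gives "bmBjwBNU", and the second then gives "BMbJWbnu".

BMbJWbnu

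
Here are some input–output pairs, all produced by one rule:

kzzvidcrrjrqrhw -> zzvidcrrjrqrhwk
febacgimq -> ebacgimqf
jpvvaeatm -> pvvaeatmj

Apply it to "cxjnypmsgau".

xjnypmsgauc

Rule — move the first character to the end.
On "cxjnypmsgau" that produces "xjnypmsgauc".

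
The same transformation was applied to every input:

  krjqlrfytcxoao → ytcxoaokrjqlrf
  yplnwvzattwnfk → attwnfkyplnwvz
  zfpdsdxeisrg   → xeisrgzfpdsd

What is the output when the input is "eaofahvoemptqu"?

Each output is the input with this applied: swap the front and back halves of the string.
Doing the same to "eaofahvoemptqu": "oemptqueaofahv".

oemptqueaofahv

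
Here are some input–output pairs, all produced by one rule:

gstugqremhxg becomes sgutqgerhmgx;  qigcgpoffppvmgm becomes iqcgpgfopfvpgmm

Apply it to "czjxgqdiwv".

zcxjqgidvw

What's happening: swap each adjacent pair of characters (1↔2, 3↔4, ...).
Doing the same to "czjxgqdiwv": "zcxjqgidvw".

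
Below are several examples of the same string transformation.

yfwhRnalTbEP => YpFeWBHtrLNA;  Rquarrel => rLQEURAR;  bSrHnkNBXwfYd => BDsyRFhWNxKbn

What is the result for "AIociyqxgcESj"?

Looking at the pairs, the operation is to take characters alternately from the front and the back (1st, last, 2nd, 2nd-last, ...), then flip the case of every letter.
For "AIociyqxgcESj", step one produces "AjISoEccigyxq"; step two turns that into "aJisOeCCIGYXQ".

aJisOeCCIGYXQ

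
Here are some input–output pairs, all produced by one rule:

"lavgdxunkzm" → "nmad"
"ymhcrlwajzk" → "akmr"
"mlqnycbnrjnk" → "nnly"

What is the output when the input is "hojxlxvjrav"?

jvol

The rule is to keep one character in every 3, starting at position 2 (positions 2nd, 5th, 8th, ...), then swap the front and back halves of the string.
For "hojxlxvjrav", step one produces "oljv"; step two turns that into "jvol".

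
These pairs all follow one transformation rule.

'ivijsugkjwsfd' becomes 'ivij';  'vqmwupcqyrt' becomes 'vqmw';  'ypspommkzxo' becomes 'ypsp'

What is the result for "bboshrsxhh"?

bbos

The pattern: keep only the first 4 characters.
For "bboshrsxhh" the result is "bbos".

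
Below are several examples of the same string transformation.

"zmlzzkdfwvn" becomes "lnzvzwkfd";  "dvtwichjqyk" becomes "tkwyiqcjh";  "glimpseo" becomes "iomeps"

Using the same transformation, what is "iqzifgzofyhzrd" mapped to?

What's happening: delete the first 2 characters, then take characters alternately from the front and the back (1st, last, 2nd, 2nd-last, ...).
"iqzifgzofyhzrd" → "zifgzofyhzrd" → "zdirfzghzyof".

zdirfzghzyof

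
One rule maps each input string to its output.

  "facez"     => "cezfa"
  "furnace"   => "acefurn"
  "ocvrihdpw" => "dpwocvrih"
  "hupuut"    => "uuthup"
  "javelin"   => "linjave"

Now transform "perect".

The pattern: move the last 3 characters to the front (rotate right by 3).
Applying that to "perect" gives "ectper".

ectper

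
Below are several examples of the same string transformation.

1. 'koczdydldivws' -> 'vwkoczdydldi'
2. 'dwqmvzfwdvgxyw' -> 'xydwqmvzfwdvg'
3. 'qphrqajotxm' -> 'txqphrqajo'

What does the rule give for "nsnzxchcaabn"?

The rule is to delete the last character, then move the last 2 characters to the front (rotate right by 2).
Applying both steps to "nsnzxchcaabn": "nsnzxchcaab", then "abnsnzxchca".
(Check on "dwqmvzfwdvgxyw": → "dwqmvzfwdvgxy" → "xydwqmvzfwdvg" ✓)

abnsnzxchca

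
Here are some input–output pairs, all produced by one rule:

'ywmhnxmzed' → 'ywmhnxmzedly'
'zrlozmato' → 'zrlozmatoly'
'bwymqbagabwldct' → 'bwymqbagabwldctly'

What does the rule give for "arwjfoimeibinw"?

arwjfoimeibinwly

The rule is to append "ly".
Doing the same to "arwjfoimeibinw": "arwjfoimeibinwly".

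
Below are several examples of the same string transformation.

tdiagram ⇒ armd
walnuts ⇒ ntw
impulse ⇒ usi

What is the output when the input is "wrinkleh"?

In each case the input is transformed by: move the first 2 characters to the end (rotate left by 2), then keep every other character starting from the second (positions 2nd, 4th, 6th, ...).
Working it through for "wrinkleh": intermediate "inklehwr", final "nlhr".

nlhr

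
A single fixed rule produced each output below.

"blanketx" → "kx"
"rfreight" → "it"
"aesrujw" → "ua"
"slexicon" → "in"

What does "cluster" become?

tc

In each case the input is transformed by: move the first 2 characters to the end (rotate left by 2), then keep one character in every 3, starting at position 3 (positions 3rd, 6th, 9th, ...).
Working it through for "cluster": intermediate "ustercl", final "tc".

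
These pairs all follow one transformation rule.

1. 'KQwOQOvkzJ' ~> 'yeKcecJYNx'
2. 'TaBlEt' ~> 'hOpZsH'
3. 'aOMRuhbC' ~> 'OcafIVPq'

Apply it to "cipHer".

The transformation: flip the case of every letter, then shift every letter 12 places backward in the alphabet (wrapping around).
Applying both steps to "cipHer": "CIPhER", then "QWDvSF".

QWDvSF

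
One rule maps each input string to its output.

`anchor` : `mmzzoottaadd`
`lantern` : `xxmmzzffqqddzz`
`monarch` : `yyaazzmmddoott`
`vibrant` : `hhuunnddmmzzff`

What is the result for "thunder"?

ffttggzzppqqdd

Each output is the input with this applied: double every character, then shift every letter 12 places forward in the alphabet (wrapping around).
Working it through for "thunder": intermediate "tthhuunnddeerr", final "ffttggzzppqqdd".
(Check on "vibrant": → "vviibbrraanntt" → "hhuunnddmmzzff" ✓)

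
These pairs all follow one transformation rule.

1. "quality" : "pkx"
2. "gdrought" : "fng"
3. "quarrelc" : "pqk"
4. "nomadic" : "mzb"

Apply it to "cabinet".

bhs

The rule is to keep one character in every 3, starting at position 1 (positions 1st, 4th, 7th, ...), then shift every letter 1 place backward in the alphabet (wrapping around).
For "cabinet", step one produces "cit"; step two turns that into "bhs".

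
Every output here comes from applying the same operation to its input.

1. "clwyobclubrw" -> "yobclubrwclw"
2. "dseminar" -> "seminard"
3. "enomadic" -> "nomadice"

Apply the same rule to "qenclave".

Each output is the input with this applied: move the last 3 characters to the front (rotate right by 3), then swap the front and back halves of the string.
Working it through for "qenclave": intermediate "aveqencl", final "enclaveq".

enclaveq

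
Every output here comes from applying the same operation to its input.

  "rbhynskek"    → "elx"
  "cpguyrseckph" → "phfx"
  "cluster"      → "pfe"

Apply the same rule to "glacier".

The transformation: shift every letter 13 places forward in the alphabet (wrapping around) — i.e. ROT13, then keep one character in every 3, starting at position 1 (positions 1st, 4th, 7th, ...).
So "glacier" becomes "tpe".

tpe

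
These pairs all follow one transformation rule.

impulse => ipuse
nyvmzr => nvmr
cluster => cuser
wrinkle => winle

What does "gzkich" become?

Rule — double every character, then keep one character in every 3, starting at position 2 (positions 2nd, 5th, 8th, ...).
So "gzkich" becomes "gkih".

gkih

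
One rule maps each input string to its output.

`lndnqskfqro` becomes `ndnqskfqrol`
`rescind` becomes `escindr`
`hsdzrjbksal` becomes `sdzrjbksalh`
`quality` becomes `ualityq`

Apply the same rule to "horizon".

What's happening: move the first character to the end.
For "horizon" the result is "orizonh".

orizonh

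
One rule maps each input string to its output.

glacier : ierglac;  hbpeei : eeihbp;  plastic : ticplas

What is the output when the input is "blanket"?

Each output is the input with this applied: move the last 3 characters to the front (rotate right by 3).
On "blanket" that produces "ketblan".

ketblan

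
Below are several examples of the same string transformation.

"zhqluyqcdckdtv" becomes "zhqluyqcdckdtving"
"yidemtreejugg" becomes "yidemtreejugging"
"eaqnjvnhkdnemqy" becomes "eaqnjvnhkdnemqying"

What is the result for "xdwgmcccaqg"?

The transformation: append "ing".
For "xdwgmcccaqg" the result is "xdwgmcccaqging".

xdwgmcccaqging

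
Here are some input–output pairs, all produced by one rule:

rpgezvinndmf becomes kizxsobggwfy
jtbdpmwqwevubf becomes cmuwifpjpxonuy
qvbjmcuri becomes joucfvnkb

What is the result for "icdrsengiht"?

bvwklxgzbam

Each output is the input with this applied: shift every letter 7 places backward in the alphabet (wrapping around).
For "icdrsengiht" the result is "bvwklxgzbam".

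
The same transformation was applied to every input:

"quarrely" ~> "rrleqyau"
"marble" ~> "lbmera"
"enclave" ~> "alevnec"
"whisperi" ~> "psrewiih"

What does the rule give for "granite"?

inetrga

The pattern: move the first 3 characters to the end (rotate left by 3), then swap each adjacent pair of characters (1↔2, 3↔4, ...).
On "granite": the first step gives "nitegra", and the second then gives "inetrga".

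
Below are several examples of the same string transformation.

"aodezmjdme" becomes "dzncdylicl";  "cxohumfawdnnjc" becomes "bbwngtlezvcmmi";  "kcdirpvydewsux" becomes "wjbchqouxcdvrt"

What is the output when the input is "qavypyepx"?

wpzuxoxdo

Each output is the input with this applied: move the last character to the front, then shift every letter 1 place backward in the alphabet (wrapping around).
Starting from "qavypyepx": after the first operation, "xqavypyep"; after the second, "wpzuxoxdo".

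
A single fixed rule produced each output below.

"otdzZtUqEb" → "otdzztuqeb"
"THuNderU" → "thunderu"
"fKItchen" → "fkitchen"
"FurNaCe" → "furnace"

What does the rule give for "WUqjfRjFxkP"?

Rule — convert every letter to lowercase.
Doing the same to "WUqjfRjFxkP": "wuqjfrjfxkp".

wuqjfrjfxkp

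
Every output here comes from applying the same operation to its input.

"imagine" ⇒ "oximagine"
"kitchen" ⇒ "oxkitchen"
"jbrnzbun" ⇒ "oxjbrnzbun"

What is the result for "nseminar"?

oxnseminar

Looking at the pairs, the operation is to prepend "ox".
Applying that to "nseminar" gives "oxnseminar".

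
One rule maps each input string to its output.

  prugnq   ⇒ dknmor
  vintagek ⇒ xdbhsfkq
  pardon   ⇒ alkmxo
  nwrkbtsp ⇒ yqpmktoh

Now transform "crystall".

In each case the input is transformed by: shift every letter 3 places backward in the alphabet (wrapping around), then swap the front and back halves of the string.
For "crystall" the result is "qxiizovp".

qxiizovp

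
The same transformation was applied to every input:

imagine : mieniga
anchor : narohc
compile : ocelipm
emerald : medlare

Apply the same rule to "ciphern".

icnrehp

Each output is the input with this applied: reverse the string, then move the last 2 characters to the front (rotate right by 2).
Working it through for "ciphern": intermediate "nrehpic", final "icnrehp".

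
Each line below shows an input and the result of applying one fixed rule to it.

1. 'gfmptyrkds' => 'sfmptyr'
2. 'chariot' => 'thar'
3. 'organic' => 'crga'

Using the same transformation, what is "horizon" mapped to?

nori

In each case the input is transformed by: swap the first and last characters, then delete the last 3 characters.
Working it through for "horizon": intermediate "norizoh", final "nori".
(Check on "chariot": → "tharioc" → "thar" ✓)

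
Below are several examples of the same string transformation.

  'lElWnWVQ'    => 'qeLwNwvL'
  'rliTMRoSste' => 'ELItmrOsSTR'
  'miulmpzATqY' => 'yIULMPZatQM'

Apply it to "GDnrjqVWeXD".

ddNRJQvwExg

The transformation: swap the first and last characters, then flip the case of every letter.
Starting from "GDnrjqVWeXD": after the first operation, "DDnrjqVWeXG"; after the second, "ddNRJQvwExg".
(Check on "miulmpzATqY": → "YiulmpzATqm" → "yIULMPZatQM" ✓)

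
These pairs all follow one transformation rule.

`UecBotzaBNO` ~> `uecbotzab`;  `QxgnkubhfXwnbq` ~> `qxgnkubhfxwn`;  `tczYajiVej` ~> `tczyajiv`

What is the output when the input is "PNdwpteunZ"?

Rule — delete the last 2 characters, then convert every letter to lowercase.
"PNdwpteunZ" → "PNdwpteu" → "pndwpteu".

pndwpteu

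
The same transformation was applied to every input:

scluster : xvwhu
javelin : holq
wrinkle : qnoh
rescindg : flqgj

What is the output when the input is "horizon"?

Looking at the pairs, the operation is to shift every letter 3 places forward in the alphabet (wrapping around), then delete the first 3 characters.
Working it through for "horizon": intermediate "krulcrq", final "lcrq".
(Check on "wrinkle": → "zulqnoh" → "qnoh" ✓)

lcrq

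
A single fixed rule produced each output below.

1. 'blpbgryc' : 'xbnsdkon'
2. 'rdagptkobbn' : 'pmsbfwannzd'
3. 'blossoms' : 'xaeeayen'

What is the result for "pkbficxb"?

Rule — move the first character to the end, then shift every letter 12 places forward in the alphabet (wrapping around).
For "pkbficxb" the result is "wnruojnb".
(Check on "blossoms": → "lossomsb" → "xaeeayen" ✓)

wnruojnb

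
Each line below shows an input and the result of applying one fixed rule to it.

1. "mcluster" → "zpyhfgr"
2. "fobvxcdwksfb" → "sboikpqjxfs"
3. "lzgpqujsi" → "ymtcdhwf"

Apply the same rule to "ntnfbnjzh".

agasoawm

The rule is to shift every letter 13 places forward in the alphabet (wrapping around) — i.e. ROT13, then delete the last character.
Applying both steps to "ntnfbnjzh": "agasoawmu", then "agasoawm".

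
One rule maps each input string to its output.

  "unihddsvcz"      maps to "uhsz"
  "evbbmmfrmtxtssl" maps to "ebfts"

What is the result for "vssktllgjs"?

vkls

The transformation: keep one character in every 3, starting at position 1 (positions 1st, 4th, 7th, ...).
On "vssktllgjs" that produces "vkls".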